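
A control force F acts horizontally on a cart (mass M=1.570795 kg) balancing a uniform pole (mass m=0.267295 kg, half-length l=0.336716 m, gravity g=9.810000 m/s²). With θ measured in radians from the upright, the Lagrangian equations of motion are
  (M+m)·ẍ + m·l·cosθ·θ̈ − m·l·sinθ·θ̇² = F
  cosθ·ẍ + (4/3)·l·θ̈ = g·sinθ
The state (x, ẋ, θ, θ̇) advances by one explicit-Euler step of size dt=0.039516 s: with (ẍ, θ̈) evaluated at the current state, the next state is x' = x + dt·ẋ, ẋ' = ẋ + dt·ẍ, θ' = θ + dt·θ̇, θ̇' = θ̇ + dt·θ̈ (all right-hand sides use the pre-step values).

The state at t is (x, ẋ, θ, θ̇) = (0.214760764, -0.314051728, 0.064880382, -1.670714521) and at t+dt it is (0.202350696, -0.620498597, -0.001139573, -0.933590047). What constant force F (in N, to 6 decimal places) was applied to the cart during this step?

ẍ = (ẋ'−ẋ)/dt = (-0.620498597−-0.314051728)/0.039516 = -7.755007
θ̈ = (θ̇'−θ̇)/dt = (-0.933590047−-1.670714521)/0.039516 = 18.653823
sinθ=0.064835, cosθ=0.997896
F = (M+m)·ẍ + m·l·cosθ·θ̈ − m·l·sinθ·θ̇² = -14.254401 + 1.675358 − 0.016288 = -12.595331

F = -12.595331 N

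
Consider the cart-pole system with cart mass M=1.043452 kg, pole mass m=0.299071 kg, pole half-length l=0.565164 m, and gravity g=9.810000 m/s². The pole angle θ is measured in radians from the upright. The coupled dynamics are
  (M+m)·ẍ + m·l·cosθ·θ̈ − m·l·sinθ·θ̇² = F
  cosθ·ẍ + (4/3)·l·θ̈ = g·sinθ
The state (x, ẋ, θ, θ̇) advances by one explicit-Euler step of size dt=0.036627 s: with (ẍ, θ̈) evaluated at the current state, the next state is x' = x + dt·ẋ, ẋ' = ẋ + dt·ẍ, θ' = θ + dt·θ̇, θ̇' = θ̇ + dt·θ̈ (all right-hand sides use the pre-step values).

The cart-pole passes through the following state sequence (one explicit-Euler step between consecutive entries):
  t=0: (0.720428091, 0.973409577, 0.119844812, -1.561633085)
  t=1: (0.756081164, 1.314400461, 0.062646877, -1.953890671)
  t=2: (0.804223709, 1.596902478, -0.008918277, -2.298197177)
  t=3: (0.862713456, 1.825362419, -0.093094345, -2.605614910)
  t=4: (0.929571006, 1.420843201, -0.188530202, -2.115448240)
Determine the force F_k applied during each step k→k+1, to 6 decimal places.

step 0→1:
  ẍ = (ẋ'−ẋ)/dt = (1.314400461−0.973409577)/0.036627 = 9.309823
  θ̈ = (θ̇'−θ̇)/dt = (-1.953890671−-1.561633085)/0.036627 = -10.709520
  sinθ=0.119558, cosθ=0.992827
  F = (M+m)·ẍ + m·l·cosθ·θ̈ − m·l·sinθ·θ̇² = 12.498651 + -1.797184 − 0.049282 = 10.652186
step 1→2:
  ẍ = (ẋ'−ẋ)/dt = (1.596902478−1.314400461)/0.036627 = 7.712944
  θ̈ = (θ̇'−θ̇)/dt = (-2.298197177−-1.953890671)/0.036627 = -9.400347
  sinθ=0.062606, cosθ=0.998038
  F = (M+m)·ẍ + m·l·cosθ·θ̈ − m·l·sinθ·θ̇² = 10.354805 + -1.585769 − 0.040398 = 8.728638
step 2→3:
  ẍ = (ẋ'−ẋ)/dt = (1.825362419−1.596902478)/0.036627 = 6.237473
  θ̈ = (θ̇'−θ̇)/dt = (-2.605614910−-2.298197177)/0.036627 = -8.393200
  sinθ=-0.008918, cosθ=0.999960
  F = (M+m)·ẍ + m·l·cosθ·θ̈ − m·l·sinθ·θ̇² = 8.373952 + -1.418597 − -0.007962 = 6.963316
step 3→4:
  ẍ = (ẋ'−ẋ)/dt = (1.420843201−1.825362419)/0.036627 = -11.044290
  θ̈ = (θ̇'−θ̇)/dt = (-2.115448240−-2.605614910)/0.036627 = 13.382659
  sinθ=-0.092960, cosθ=0.995670
  F = (M+m)·ẍ + m·l·cosθ·θ̈ − m·l·sinθ·θ̇² = -14.827214 + 2.252198 − -0.106676 = -12.468340

F_0 = 10.652186 N
F_1 = 8.728638 N
F_2 = 6.963316 N
F_3 = -12.468340 N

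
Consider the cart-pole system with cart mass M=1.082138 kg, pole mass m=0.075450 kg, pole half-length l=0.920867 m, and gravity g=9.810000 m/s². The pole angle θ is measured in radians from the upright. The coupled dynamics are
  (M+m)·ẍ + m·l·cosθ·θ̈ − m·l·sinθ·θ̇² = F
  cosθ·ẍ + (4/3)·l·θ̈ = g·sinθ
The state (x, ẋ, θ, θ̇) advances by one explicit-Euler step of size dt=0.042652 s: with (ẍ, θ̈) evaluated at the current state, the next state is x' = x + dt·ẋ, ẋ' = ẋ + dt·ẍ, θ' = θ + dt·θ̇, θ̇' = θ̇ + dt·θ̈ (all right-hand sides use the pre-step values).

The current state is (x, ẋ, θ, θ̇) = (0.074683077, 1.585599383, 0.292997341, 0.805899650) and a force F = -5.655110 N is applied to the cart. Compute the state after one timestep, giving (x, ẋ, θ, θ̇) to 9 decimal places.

sinθ=0.288823120, cosθ=0.957382476
temp = (F + m·l·θ̇²·sinθ)/(M+m) = (-5.655110 + 0.013033170)/1.157588 = -4.873993883
θ̈ = (g·sinθ − cosθ·temp)/(l·(4/3 − m·cos²θ/(M+m))) = 6.394590388
ẍ = temp − m·l·θ̈·cosθ/(M+m) = -5.241445651
Euler: x'=0.074683077+0.042652·1.585599383=0.142312062, ẋ'=1.585599383+0.042652·-5.241445651=1.362041243
       θ'=0.292997341+0.042652·0.805899650=0.327370573, θ̇'=0.805899650+0.042652·6.394590388=1.078641719

(0.142312062, 1.362041243, 0.327370573, 1.078641719)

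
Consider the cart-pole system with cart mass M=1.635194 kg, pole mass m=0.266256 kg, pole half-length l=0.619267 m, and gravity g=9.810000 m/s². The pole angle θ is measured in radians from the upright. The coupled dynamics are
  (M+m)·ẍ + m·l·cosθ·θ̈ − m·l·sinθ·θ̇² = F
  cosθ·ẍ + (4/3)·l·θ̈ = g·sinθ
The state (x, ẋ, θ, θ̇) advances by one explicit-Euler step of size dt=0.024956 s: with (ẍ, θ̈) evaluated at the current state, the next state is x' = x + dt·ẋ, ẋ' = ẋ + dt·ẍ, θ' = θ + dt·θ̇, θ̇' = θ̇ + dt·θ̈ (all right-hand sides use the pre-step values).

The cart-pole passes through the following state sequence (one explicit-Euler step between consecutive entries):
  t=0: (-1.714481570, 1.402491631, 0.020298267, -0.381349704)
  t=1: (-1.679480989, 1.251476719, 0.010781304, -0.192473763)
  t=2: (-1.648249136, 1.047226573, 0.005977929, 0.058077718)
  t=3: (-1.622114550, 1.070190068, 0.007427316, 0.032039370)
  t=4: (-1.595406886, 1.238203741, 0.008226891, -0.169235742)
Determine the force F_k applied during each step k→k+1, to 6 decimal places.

step 0→1:
  ẍ = (ẋ'−ẋ)/dt = (1.251476719−1.402491631)/0.024956 = -6.051247
  θ̈ = (θ̇'−θ̇)/dt = (-0.192473763−-0.381349704)/0.024956 = 7.568358
  sinθ=0.020297, cosθ=0.999794
  F = (M+m)·ẍ + m·l·cosθ·θ̈ − m·l·sinθ·θ̇² = -11.506143 + 1.247641 − 0.000487 = -10.258989
step 1→2:
  ẍ = (ẋ'−ẋ)/dt = (1.047226573−1.251476719)/0.024956 = -8.184410
  θ̈ = (θ̇'−θ̇)/dt = (0.058077718−-0.192473763)/0.024956 = 10.039729
  sinθ=0.010781, cosθ=0.999942
  F = (M+m)·ẍ + m·l·cosθ·θ̈ − m·l·sinθ·θ̇² = -15.562247 + 1.655290 − 0.000066 = -13.907023
step 2→3:
  ẍ = (ẋ'−ẋ)/dt = (1.070190068−1.047226573)/0.024956 = 0.920159
  θ̈ = (θ̇'−θ̇)/dt = (0.032039370−0.058077718)/0.024956 = -1.043370
  sinθ=0.005978, cosθ=0.999982
  F = (M+m)·ẍ + m·l·cosθ·θ̈ − m·l·sinθ·θ̇² = 1.749637 + -0.172032 − 0.000003 = 1.577602
step 3→4:
  ẍ = (ẋ'−ẋ)/dt = (1.238203741−1.070190068)/0.024956 = 6.732396
  θ̈ = (θ̇'−θ̇)/dt = (-0.169235742−0.032039370)/0.024956 = -8.065199
  sinθ=0.007427, cosθ=0.999972
  F = (M+m)·ẍ + m·l·cosθ·θ̈ − m·l·sinθ·θ̇² = 12.801314 + -1.329782 − 0.000001 = 11.471531

F_0 = -10.258989 N
F_1 = -13.907023 N
F_2 = 1.577602 N
F_3 = 11.471531 N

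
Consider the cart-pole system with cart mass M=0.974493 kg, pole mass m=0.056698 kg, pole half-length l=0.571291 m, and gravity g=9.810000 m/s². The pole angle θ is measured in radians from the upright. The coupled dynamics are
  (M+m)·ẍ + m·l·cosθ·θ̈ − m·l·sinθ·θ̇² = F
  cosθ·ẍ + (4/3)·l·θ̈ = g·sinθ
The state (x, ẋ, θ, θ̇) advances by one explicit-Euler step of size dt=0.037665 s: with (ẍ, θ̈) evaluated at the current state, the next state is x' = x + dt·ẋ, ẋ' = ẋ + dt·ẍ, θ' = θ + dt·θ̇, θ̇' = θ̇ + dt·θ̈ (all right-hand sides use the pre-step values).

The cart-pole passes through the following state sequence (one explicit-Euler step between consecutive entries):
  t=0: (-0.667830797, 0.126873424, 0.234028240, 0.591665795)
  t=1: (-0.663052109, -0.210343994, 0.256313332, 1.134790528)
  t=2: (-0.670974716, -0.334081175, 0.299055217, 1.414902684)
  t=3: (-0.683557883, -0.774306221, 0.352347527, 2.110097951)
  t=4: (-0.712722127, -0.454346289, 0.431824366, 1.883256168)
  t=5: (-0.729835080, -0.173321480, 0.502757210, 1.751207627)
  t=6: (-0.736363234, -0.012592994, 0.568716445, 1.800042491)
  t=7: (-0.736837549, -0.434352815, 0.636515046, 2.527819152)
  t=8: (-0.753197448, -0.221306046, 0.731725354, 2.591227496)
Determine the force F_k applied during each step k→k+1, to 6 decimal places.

F_0 = -8.780613 N
F_1 = -3.165226 N
F_2 = -11.500253 N
F_3 = 8.526986 N
F_4 = 7.542672 N
F_5 = 4.389355 N
F_6 = -11.076092 N
F_7 = 5.753613 N

step 0→1:
  ẍ = (ẋ'−ẋ)/dt = (-0.210343994−0.126873424)/0.037665 = -8.953071
  θ̈ = (θ̇'−θ̇)/dt = (1.134790528−0.591665795)/0.037665 = 14.419879
  sinθ=0.231898, cosθ=0.972740
  F = (M+m)·ẍ + m·l·cosθ·θ̈ − m·l·sinθ·θ̇² = -9.232326 + 0.454343 − 0.002630 = -8.780613
step 1→2:
  ẍ = (ẋ'−ẋ)/dt = (-0.334081175−-0.210343994)/0.037665 = -3.285203
  θ̈ = (θ̇'−θ̇)/dt = (1.414902684−1.134790528)/0.037665 = 7.436935
  sinθ=0.253516, cosθ=0.967331
  F = (M+m)·ẍ + m·l·cosθ·θ̈ − m·l·sinθ·θ̇² = -3.387672 + 0.233021 − 0.010575 = -3.165226
step 2→3:
  ẍ = (ẋ'−ẋ)/dt = (-0.774306221−-0.334081175)/0.037665 = -11.687908
  θ̈ = (θ̇'−θ̇)/dt = (2.110097951−1.414902684)/0.037665 = 18.457328
  sinθ=0.294617, cosθ=0.955615
  F = (M+m)·ẍ + m·l·cosθ·θ̈ − m·l·sinθ·θ̇² = -12.052465 + 0.571317 − 0.019105 = -11.500253
step 3→4:
  ẍ = (ẋ'−ẋ)/dt = (-0.454346289−-0.774306221)/0.037665 = 8.494887
  θ̈ = (θ̇'−θ̇)/dt = (1.883256168−2.110097951)/0.037665 = -6.022615
  sinθ=0.345102, cosθ=0.938565
  F = (M+m)·ẍ + m·l·cosθ·θ̈ − m·l·sinθ·θ̇² = 8.759851 + -0.183094 − 0.049771 = 8.526986
step 4→5:
  ẍ = (ẋ'−ẋ)/dt = (-0.173321480−-0.454346289)/0.037665 = 7.461166
  θ̈ = (θ̇'−θ̇)/dt = (1.751207627−1.883256168)/0.037665 = -3.505869
  sinθ=0.418528, cosθ=0.908204
  F = (M+m)·ẍ + m·l·cosθ·θ̈ − m·l·sinθ·θ̇² = 7.693887 + -0.103135 − 0.048080 = 7.542672
step 5→6:
  ẍ = (ẋ'−ẋ)/dt = (-0.012592994−-0.173321480)/0.037665 = 4.267317
  θ̈ = (θ̇'−θ̇)/dt = (1.800042491−1.751207627)/0.037665 = 1.296558
  sinθ=0.481843, cosθ=0.876257
  F = (M+m)·ẍ + m·l·cosθ·θ̈ − m·l·sinθ·θ̇² = 4.400419 + 0.036800 − 0.047864 = 4.389355
step 6→7:
  ẍ = (ẋ'−ẋ)/dt = (-0.434352815−-0.012592994)/0.037665 = -11.197659
  θ̈ = (θ̇'−θ̇)/dt = (2.527819152−1.800042491)/0.037665 = 19.322359
  sinθ=0.538551, cosθ=0.842593
  F = (M+m)·ẍ + m·l·cosθ·θ̈ − m·l·sinθ·θ̇² = -11.546925 + 0.527355 − 0.056522 = -11.076092
step 7→8:
  ẍ = (ẋ'−ẋ)/dt = (-0.221306046−-0.434352815)/0.037665 = 5.656359
  θ̈ = (θ̇'−θ̇)/dt = (2.591227496−2.527819152)/0.037665 = 1.683482
  sinθ=0.594397, cosθ=0.804172
  F = (M+m)·ẍ + m·l·cosθ·θ̈ − m·l·sinθ·θ̇² = 5.832787 + 0.043851 − 0.123025 = 5.753613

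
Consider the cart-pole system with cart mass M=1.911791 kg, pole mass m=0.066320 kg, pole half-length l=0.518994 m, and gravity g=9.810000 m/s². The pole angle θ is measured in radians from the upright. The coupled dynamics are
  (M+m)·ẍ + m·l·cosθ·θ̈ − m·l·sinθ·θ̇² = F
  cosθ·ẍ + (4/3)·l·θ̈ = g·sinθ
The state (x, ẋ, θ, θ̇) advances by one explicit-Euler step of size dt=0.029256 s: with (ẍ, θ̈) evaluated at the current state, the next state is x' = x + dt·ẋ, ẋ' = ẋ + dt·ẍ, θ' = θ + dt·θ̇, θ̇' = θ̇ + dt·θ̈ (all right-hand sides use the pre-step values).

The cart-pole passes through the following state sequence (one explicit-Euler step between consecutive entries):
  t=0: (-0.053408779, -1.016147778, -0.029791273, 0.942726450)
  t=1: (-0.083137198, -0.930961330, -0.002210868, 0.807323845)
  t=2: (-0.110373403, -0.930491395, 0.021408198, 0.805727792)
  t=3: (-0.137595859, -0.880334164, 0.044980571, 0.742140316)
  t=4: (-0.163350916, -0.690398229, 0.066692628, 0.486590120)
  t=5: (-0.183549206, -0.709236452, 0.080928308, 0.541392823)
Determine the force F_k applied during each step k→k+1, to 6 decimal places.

step 0→1:
  ẍ = (ẋ'−ẋ)/dt = (-0.930961330−-1.016147778)/0.029256 = 2.911760
  θ̈ = (θ̇'−θ̇)/dt = (0.807323845−0.942726450)/0.029256 = -4.628200
  sinθ=-0.029787, cosθ=0.999556
  F = (M+m)·ẍ + m·l·cosθ·θ̈ − m·l·sinθ·θ̇² = 5.759784 + -0.159230 − -0.000911 = 5.601465
step 1→2:
  ẍ = (ẋ'−ẋ)/dt = (-0.930491395−-0.930961330)/0.029256 = 0.016063
  θ̈ = (θ̇'−θ̇)/dt = (0.805727792−0.807323845)/0.029256 = -0.054555
  sinθ=-0.002211, cosθ=0.999998
  F = (M+m)·ẍ + m·l·cosθ·θ̈ − m·l·sinθ·θ̇² = 0.031774 + -0.001878 − -0.000050 = 0.029946
step 2→3:
  ẍ = (ẋ'−ẋ)/dt = (-0.880334164−-0.930491395)/0.029256 = 1.714425
  θ̈ = (θ̇'−θ̇)/dt = (0.742140316−0.805727792)/0.029256 = -2.173485
  sinθ=0.021407, cosθ=0.999771
  F = (M+m)·ẍ + m·l·cosθ·θ̈ − m·l·sinθ·θ̇² = 3.391324 + -0.074794 − 0.000478 = 3.316052
step 3→4:
  ẍ = (ẋ'−ẋ)/dt = (-0.690398229−-0.880334164)/0.029256 = 6.492204
  θ̈ = (θ̇'−θ̇)/dt = (0.486590120−0.742140316)/0.029256 = -8.734967
  sinθ=0.044965, cosθ=0.998989
  F = (M+m)·ẍ + m·l·cosθ·θ̈ − m·l·sinθ·θ̇² = 12.842301 + -0.300351 − 0.000852 = 12.541098
step 4→5:
  ẍ = (ẋ'−ẋ)/dt = (-0.709236452−-0.690398229)/0.029256 = -0.643910
  θ̈ = (θ̇'−θ̇)/dt = (0.541392823−0.486590120)/0.029256 = 1.873212
  sinθ=0.066643, cosθ=0.997777
  F = (M+m)·ẍ + m·l·cosθ·θ̈ − m·l·sinθ·θ̇² = -1.273725 + 0.064332 − 0.000543 = -1.209936

F_0 = 5.601465 N
F_1 = 0.029946 N
F_2 = 3.316052 N
F_3 = 12.541098 N
F_4 = -1.209936 N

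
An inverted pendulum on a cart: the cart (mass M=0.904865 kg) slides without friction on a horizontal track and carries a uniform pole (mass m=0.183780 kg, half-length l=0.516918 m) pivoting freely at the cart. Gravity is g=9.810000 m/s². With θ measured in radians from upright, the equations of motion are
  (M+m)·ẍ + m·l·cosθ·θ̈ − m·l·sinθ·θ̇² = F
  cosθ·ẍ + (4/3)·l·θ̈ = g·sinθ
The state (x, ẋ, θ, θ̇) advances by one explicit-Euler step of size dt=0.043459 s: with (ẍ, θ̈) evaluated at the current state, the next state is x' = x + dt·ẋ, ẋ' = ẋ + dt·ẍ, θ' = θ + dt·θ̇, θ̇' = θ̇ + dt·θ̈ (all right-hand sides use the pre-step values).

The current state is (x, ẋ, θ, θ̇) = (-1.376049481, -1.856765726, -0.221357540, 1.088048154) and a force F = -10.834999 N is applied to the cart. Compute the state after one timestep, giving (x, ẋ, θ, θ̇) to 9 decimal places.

sinθ=-0.219554241, cosθ=0.975600295
temp = (F + m·l·θ̇²·sinθ)/(M+m) = (-10.834999 + -0.024692097)/1.088645 = -9.975419991
θ̈ = (g·sinθ − cosθ·temp)/(l·(4/3 − m·cos²θ/(M+m))) = 12.501832837
ẍ = temp − m·l·θ̈·cosθ/(M+m) = -11.039757165
Euler: x'=-1.376049481+0.043459·-1.856765726=-1.456742663, ẋ'=-1.856765726+0.043459·-11.039757165=-2.336542533
       θ'=-0.221357540+0.043459·1.088048154=-0.174072055, θ̇'=1.088048154+0.043459·12.501832837=1.631365307

(-1.456742663, -2.336542533, -0.174072055, 1.631365307)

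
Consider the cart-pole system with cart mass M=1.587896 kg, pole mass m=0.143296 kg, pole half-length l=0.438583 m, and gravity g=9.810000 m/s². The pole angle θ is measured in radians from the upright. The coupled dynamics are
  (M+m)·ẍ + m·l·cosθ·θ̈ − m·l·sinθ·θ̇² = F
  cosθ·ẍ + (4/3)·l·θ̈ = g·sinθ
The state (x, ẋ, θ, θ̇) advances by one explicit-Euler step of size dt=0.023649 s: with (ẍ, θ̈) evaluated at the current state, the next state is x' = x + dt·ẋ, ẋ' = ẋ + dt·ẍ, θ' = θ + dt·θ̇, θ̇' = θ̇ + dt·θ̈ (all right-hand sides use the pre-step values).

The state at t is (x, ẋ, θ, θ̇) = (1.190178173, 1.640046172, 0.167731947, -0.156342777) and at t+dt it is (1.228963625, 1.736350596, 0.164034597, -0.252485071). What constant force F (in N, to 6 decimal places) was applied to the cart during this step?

ẍ = (ẋ'−ẋ)/dt = (1.736350596−1.640046172)/0.023649 = 4.072241
θ̈ = (θ̇'−θ̇)/dt = (-0.252485071−-0.156342777)/0.023649 = -4.065385
sinθ=0.166947, cosθ=0.985966
F = (M+m)·ẍ + m·l·cosθ·θ̈ − m·l·sinθ·θ̇² = 7.049831 + -0.251912 − 0.000256 = 6.797662

F = 6.797662 N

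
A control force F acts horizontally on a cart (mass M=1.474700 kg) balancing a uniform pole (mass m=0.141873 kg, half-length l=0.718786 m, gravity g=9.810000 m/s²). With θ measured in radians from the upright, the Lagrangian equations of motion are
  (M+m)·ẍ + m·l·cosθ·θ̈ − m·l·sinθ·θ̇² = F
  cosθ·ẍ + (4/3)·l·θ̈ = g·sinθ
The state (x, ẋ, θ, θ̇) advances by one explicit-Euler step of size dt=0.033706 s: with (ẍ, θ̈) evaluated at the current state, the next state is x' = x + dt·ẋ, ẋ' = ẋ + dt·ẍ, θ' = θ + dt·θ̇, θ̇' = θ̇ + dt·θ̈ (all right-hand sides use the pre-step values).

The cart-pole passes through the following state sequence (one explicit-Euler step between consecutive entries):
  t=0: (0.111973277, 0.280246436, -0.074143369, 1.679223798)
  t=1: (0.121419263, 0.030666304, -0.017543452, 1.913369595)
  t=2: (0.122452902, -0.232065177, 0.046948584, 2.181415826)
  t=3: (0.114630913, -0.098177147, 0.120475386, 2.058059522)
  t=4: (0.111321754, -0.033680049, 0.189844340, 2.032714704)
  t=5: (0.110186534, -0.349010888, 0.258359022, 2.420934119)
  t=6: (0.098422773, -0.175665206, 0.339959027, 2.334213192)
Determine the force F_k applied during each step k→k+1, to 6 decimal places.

step 0→1:
  ẍ = (ẋ'−ẋ)/dt = (0.030666304−0.280246436)/0.033706 = -7.404620
  θ̈ = (θ̇'−θ̇)/dt = (1.913369595−1.679223798)/0.033706 = 6.946710
  sinθ=-0.074075, cosθ=0.997253
  F = (M+m)·ẍ + m·l·cosθ·θ̈ − m·l·sinθ·θ̇² = -11.970109 + 0.706454 − -0.021301 = -11.242355
step 1→2:
  ẍ = (ẋ'−ẋ)/dt = (-0.232065177−0.030666304)/0.033706 = -7.794799
  θ̈ = (θ̇'−θ̇)/dt = (2.181415826−1.913369595)/0.033706 = 7.952478
  sinθ=-0.017543, cosθ=0.999846
  F = (M+m)·ẍ + m·l·cosθ·θ̈ − m·l·sinθ·θ̇² = -12.600861 + 0.810840 − -0.006549 = -11.783472
step 2→3:
  ẍ = (ẋ'−ẋ)/dt = (-0.098177147−-0.232065177)/0.033706 = 3.972231
  θ̈ = (θ̇'−θ̇)/dt = (2.058059522−2.181415826)/0.033706 = -3.659773
  sinθ=0.046931, cosθ=0.998898
  F = (M+m)·ẍ + m·l·cosθ·θ̈ − m·l·sinθ·θ̇² = 6.421402 + -0.372799 − 0.022774 = 6.025829
step 3→4:
  ẍ = (ẋ'−ẋ)/dt = (-0.033680049−-0.098177147)/0.033706 = 1.913520
  θ̈ = (θ̇'−θ̇)/dt = (2.032714704−2.058059522)/0.033706 = -0.751938
  sinθ=0.120184, cosθ=0.992752
  F = (M+m)·ẍ + m·l·cosθ·θ̈ − m·l·sinθ·θ̇² = 3.093344 + -0.076124 − 0.051911 = 2.965309
step 4→5:
  ẍ = (ẋ'−ẋ)/dt = (-0.349010888−-0.033680049)/0.033706 = -9.355333
  θ̈ = (θ̇'−θ̇)/dt = (2.420934119−2.032714704)/0.033706 = 11.517813
  sinθ=0.188706, cosθ=0.982034
  F = (M+m)·ẍ + m·l·cosθ·θ̈ − m·l·sinθ·θ̇² = -15.123578 + 1.153442 − 0.079513 = -14.049649
step 5→6:
  ẍ = (ẋ'−ẋ)/dt = (-0.175665206−-0.349010888)/0.033706 = 5.142873
  θ̈ = (θ̇'−θ̇)/dt = (2.334213192−2.420934119)/0.033706 = -2.572863
  sinθ=0.255494, cosθ=0.966811
  F = (M+m)·ẍ + m·l·cosθ·θ̈ − m·l·sinθ·θ̇² = 8.313830 + -0.253663 − 0.152703 = 7.907464

F_0 = -11.242355 N
F_1 = -11.783472 N
F_2 = 6.025829 N
F_3 = 2.965309 N
F_4 = -14.049649 N
F_5 = 7.907464 N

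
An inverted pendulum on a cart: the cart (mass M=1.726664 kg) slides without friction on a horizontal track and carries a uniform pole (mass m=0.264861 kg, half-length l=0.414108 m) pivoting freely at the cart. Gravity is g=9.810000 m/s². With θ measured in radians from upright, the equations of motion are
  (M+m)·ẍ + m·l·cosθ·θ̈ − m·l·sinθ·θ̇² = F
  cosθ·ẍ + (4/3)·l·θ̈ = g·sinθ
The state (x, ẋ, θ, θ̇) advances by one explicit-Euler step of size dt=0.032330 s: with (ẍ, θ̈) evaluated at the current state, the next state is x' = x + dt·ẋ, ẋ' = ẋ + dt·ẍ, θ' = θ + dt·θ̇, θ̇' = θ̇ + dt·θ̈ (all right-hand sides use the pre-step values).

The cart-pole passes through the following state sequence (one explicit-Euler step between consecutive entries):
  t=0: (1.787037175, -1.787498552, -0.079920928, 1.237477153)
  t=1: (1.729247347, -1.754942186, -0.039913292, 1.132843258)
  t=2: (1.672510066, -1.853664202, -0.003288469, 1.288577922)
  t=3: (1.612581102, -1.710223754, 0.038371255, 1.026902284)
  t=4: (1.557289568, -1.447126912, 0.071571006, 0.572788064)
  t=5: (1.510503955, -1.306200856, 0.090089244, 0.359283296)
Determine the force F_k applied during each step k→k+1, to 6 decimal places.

F_0 = 1.665036 N
F_1 = -5.547734 N
F_2 = 7.948775 N
F_3 = 14.662834 N
F_4 = 7.955988 N

step 0→1:
  ẍ = (ẋ'−ẋ)/dt = (-1.754942186−-1.787498552)/0.032330 = 1.007002
  θ̈ = (θ̇'−θ̇)/dt = (1.132843258−1.237477153)/0.032330 = -3.236434
  sinθ=-0.079836, cosθ=0.996808
  F = (M+m)·ẍ + m·l·cosθ·θ̈ − m·l·sinθ·θ̇² = 2.005469 + -0.353842 − -0.013409 = 1.665036
step 1→2:
  ẍ = (ẋ'−ẋ)/dt = (-1.853664202−-1.754942186)/0.032330 = -3.053573
  θ̈ = (θ̇'−θ̇)/dt = (1.288577922−1.132843258)/0.032330 = 4.817033
  sinθ=-0.039903, cosθ=0.999204
  F = (M+m)·ẍ + m·l·cosθ·θ̈ − m·l·sinθ·θ̇² = -6.081267 + 0.527916 − -0.005617 = -5.547734
step 2→3:
  ẍ = (ẋ'−ẋ)/dt = (-1.710223754−-1.853664202)/0.032330 = 4.436760
  θ̈ = (θ̇'−θ̇)/dt = (1.026902284−1.288577922)/0.032330 = -8.093895
  sinθ=-0.003288, cosθ=0.999995
  F = (M+m)·ẍ + m·l·cosθ·θ̈ − m·l·sinθ·θ̇² = 8.835918 + -0.887742 − -0.000599 = 7.948775
step 3→4:
  ẍ = (ẋ'−ẋ)/dt = (-1.447126912−-1.710223754)/0.032330 = 8.137855
  θ̈ = (θ̇'−θ̇)/dt = (0.572788064−1.026902284)/0.032330 = -14.046218
  sinθ=0.038362, cosθ=0.999264
  F = (M+m)·ẍ + m·l·cosθ·θ̈ − m·l·sinθ·θ̇² = 16.206741 + -1.539470 − 0.004437 = 14.662834
step 4→5:
  ẍ = (ẋ'−ẋ)/dt = (-1.306200856−-1.447126912)/0.032330 = 4.358987
  θ̈ = (θ̇'−θ̇)/dt = (0.359283296−0.572788064)/0.032330 = -6.603921
  sinθ=0.071510, cosθ=0.997440
  F = (M+m)·ẍ + m·l·cosθ·θ̈ − m·l·sinθ·θ̇² = 8.681032 + -0.722471 − 0.002573 = 7.955988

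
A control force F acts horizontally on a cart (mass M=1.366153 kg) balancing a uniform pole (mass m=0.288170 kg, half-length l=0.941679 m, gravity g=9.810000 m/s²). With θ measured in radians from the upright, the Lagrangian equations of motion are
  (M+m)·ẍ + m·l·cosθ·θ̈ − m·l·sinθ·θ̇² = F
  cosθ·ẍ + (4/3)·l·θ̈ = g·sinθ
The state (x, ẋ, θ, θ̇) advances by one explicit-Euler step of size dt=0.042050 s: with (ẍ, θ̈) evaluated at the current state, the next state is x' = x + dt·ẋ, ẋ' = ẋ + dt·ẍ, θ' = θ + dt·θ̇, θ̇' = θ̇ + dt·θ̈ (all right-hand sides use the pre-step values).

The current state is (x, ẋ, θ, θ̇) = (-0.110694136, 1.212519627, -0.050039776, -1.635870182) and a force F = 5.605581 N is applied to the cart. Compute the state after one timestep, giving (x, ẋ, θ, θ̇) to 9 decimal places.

(-0.059707686, 1.378388210, -0.118828117, -1.784244214)

sinθ=-0.050018896, cosθ=0.998748272
temp = (F + m·l·θ̇²·sinθ)/(M+m) = (5.605581 + -0.036323143)/1.654323 = 3.366487595
θ̈ = (g·sinθ − cosθ·temp)/(l·(4/3 − m·cos²θ/(M+m))) = -3.528514428
ẍ = temp − m·l·θ̈·cosθ/(M+m) = 3.944556065
Euler: x'=-0.110694136+0.042050·1.212519627=-0.059707686, ẋ'=1.212519627+0.042050·3.944556065=1.378388210
       θ'=-0.050039776+0.042050·-1.635870182=-0.118828117, θ̇'=-1.635870182+0.042050·-3.528514428=-1.784244214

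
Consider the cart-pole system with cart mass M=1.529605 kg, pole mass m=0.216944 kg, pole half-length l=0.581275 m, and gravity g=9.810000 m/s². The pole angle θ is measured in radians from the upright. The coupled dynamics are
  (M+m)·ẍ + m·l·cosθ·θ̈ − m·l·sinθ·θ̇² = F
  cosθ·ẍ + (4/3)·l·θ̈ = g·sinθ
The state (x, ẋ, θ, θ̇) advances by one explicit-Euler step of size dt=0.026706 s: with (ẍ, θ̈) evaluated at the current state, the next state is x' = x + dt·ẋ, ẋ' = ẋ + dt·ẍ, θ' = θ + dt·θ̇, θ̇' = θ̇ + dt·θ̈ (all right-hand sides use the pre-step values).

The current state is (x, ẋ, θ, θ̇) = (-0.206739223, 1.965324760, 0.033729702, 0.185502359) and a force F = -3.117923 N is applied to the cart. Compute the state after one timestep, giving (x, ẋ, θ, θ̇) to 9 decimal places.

(-0.154253260, 1.911853382, 0.038683728, 0.265855024)

sinθ=0.033723307, cosθ=0.999431208
temp = (F + m·l·θ̇²·sinθ)/(M+m) = (-3.117923 + 0.000146338)/1.746549 = -1.785106895
θ̈ = (g·sinθ − cosθ·temp)/(l·(4/3 − m·cos²θ/(M+m))) = 3.008786976
ẍ = temp − m·l·θ̈·cosθ/(M+m) = -2.002223410
Euler: x'=-0.206739223+0.026706·1.965324760=-0.154253260, ẋ'=1.965324760+0.026706·-2.002223410=1.911853382
       θ'=0.033729702+0.026706·0.185502359=0.038683728, θ̇'=0.185502359+0.026706·3.008786976=0.265855024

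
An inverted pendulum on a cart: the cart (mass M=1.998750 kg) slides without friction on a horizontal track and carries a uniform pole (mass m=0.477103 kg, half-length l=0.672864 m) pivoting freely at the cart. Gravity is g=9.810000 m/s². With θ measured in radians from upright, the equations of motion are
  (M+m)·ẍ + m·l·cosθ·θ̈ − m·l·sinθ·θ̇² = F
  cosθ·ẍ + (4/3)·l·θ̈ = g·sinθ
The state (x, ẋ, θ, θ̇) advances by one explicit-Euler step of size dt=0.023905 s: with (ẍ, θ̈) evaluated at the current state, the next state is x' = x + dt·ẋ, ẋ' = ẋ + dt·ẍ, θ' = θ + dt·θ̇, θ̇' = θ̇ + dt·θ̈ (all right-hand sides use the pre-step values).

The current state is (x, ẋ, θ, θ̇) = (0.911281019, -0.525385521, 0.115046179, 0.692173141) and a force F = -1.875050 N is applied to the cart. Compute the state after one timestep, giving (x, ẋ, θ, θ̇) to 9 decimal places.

(0.898721678, -0.550810181, 0.131592578, 0.750330922)

sinθ=0.114792562, cosθ=0.993389484
temp = (F + m·l·θ̇²·sinθ)/(M+m) = (-1.875050 + 0.017655608)/2.475853 = -0.750203826
θ̈ = (g·sinθ − cosθ·temp)/(l·(4/3 − m·cos²θ/(M+m))) = 2.432871001
ẍ = temp − m·l·θ̈·cosθ/(M+m) = -1.063570800
Euler: x'=0.911281019+0.023905·-0.525385521=0.898721678, ẋ'=-0.525385521+0.023905·-1.063570800=-0.550810181
       θ'=0.115046179+0.023905·0.692173141=0.131592578, θ̇'=0.692173141+0.023905·2.432871001=0.750330922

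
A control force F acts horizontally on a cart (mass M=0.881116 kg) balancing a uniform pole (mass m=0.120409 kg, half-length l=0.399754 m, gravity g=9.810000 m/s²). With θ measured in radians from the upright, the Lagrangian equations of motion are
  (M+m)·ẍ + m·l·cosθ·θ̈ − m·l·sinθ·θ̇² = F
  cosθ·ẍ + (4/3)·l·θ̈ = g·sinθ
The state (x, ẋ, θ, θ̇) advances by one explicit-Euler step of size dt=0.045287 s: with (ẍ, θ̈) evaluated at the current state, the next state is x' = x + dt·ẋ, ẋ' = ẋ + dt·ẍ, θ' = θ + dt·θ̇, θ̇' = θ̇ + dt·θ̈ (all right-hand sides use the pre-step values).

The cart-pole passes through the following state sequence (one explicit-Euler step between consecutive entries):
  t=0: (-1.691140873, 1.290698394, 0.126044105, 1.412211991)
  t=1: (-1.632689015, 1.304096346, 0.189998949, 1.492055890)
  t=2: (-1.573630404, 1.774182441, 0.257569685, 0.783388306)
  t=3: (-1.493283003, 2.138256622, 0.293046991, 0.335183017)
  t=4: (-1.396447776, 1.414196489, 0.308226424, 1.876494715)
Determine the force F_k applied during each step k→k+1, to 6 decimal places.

step 0→1:
  ẍ = (ẋ'−ẋ)/dt = (1.304096346−1.290698394)/0.045287 = 0.295845
  θ̈ = (θ̇'−θ̇)/dt = (1.492055890−1.412211991)/0.045287 = 1.763064
  sinθ=0.125711, cosθ=0.992067
  F = (M+m)·ẍ + m·l·cosθ·θ̈ − m·l·sinθ·θ̇² = 0.296297 + 0.084190 − 0.012068 = 0.368419
step 1→2:
  ẍ = (ẋ'−ẋ)/dt = (1.774182441−1.304096346)/0.045287 = 10.380155
  θ̈ = (θ̇'−θ̇)/dt = (0.783388306−1.492055890)/0.045287 = -15.648367
  sinθ=0.188858, cosθ=0.982004
  F = (M+m)·ẍ + m·l·cosθ·θ̈ − m·l·sinθ·θ̇² = 10.395985 + -0.739664 − 0.020238 = 9.636084
step 2→3:
  ẍ = (ẋ'−ẋ)/dt = (2.138256622−1.774182441)/0.045287 = 8.039265
  θ̈ = (θ̇'−θ̇)/dt = (0.335183017−0.783388306)/0.045287 = -9.896997
  sinθ=0.254731, cosθ=0.967012
  F = (M+m)·ẍ + m·l·cosθ·θ̈ − m·l·sinθ·θ̇² = 8.051525 + -0.460667 − 0.007525 = 7.583333
step 3→4:
  ẍ = (ẋ'−ẋ)/dt = (1.414196489−2.138256622)/0.045287 = -15.988256
  θ̈ = (θ̇'−θ̇)/dt = (1.876494715−0.335183017)/0.045287 = 34.034308
  sinθ=0.288871, cosθ=0.957368
  F = (M+m)·ẍ + m·l·cosθ·θ̈ − m·l·sinθ·θ̇² = -16.012638 + 1.568367 − 0.001562 = -14.445833

F_0 = 0.368419 N
F_1 = 9.636084 N
F_2 = 7.583333 N
F_3 = -14.445833 N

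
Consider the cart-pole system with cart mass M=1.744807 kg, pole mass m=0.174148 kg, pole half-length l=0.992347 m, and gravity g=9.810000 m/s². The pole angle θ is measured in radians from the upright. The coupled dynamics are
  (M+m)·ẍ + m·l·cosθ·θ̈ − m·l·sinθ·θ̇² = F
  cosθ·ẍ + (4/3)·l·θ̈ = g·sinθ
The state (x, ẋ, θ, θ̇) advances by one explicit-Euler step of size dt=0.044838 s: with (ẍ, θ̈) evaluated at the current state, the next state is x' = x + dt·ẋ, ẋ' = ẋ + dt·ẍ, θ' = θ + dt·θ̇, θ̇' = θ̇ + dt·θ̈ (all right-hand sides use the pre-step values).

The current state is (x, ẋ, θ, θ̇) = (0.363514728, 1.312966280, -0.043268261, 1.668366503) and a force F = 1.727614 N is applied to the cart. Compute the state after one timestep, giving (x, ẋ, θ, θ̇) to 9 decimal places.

(0.422385510, 1.357142193, 0.031537956, 1.620630701)

sinθ=-0.043254762, cosθ=0.999064075
temp = (F + m·l·θ̇²·sinθ)/(M+m) = (1.727614 + -0.020806494)/1.918955 = 0.889446343
θ̈ = (g·sinθ − cosθ·temp)/(l·(4/3 − m·cos²θ/(M+m))) = -1.064628272
ẍ = temp − m·l·θ̈·cosθ/(M+m) = 0.985233790
Euler: x'=0.363514728+0.044838·1.312966280=0.422385510, ẋ'=1.312966280+0.044838·0.985233790=1.357142193
       θ'=-0.043268261+0.044838·1.668366503=0.031537956, θ̇'=1.668366503+0.044838·-1.064628272=1.620630701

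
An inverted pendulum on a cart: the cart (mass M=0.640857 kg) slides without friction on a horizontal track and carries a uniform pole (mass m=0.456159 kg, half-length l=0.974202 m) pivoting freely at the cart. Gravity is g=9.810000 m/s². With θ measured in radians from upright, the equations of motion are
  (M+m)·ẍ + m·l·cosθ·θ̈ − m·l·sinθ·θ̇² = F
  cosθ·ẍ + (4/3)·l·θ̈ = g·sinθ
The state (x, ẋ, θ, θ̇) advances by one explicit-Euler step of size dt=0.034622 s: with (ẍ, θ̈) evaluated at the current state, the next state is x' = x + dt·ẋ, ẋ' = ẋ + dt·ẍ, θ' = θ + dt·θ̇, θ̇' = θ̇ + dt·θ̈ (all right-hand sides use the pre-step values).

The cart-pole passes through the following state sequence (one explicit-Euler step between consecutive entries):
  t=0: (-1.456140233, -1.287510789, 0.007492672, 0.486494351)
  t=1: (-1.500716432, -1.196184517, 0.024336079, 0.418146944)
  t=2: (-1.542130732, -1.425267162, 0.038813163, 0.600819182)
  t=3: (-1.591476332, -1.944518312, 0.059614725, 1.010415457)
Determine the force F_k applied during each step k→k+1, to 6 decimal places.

step 0→1:
  ẍ = (ẋ'−ẋ)/dt = (-1.196184517−-1.287510789)/0.034622 = 2.637810
  θ̈ = (θ̇'−θ̇)/dt = (0.418146944−0.486494351)/0.034622 = -1.974103
  sinθ=0.007493, cosθ=0.999972
  F = (M+m)·ẍ + m·l·cosθ·θ̈ − m·l·sinθ·θ̇² = 2.893720 + -0.877249 − 0.000788 = 2.015683
step 1→2:
  ẍ = (ẋ'−ẋ)/dt = (-1.425267162−-1.196184517)/0.034622 = -6.616679
  θ̈ = (θ̇'−θ̇)/dt = (0.600819182−0.418146944)/0.034622 = 5.276190
  sinθ=0.024334, cosθ=0.999704
  F = (M+m)·ẍ + m·l·cosθ·θ̈ − m·l·sinθ·θ̇² = -7.258602 + 2.343997 − 0.001891 = -4.916496
step 2→3:
  ẍ = (ẋ'−ẋ)/dt = (-1.944518312−-1.425267162)/0.034622 = -14.997723
  θ̈ = (θ̇'−θ̇)/dt = (1.010415457−0.600819182)/0.034622 = 11.830520
  sinθ=0.038803, cosθ=0.999247
  F = (M+m)·ẍ + m·l·cosθ·θ̈ − m·l·sinθ·θ̇² = -16.452742 + 5.253417 − 0.006225 = -11.205549

F_0 = 2.015683 N
F_1 = -4.916496 N
F_2 = -11.205549 N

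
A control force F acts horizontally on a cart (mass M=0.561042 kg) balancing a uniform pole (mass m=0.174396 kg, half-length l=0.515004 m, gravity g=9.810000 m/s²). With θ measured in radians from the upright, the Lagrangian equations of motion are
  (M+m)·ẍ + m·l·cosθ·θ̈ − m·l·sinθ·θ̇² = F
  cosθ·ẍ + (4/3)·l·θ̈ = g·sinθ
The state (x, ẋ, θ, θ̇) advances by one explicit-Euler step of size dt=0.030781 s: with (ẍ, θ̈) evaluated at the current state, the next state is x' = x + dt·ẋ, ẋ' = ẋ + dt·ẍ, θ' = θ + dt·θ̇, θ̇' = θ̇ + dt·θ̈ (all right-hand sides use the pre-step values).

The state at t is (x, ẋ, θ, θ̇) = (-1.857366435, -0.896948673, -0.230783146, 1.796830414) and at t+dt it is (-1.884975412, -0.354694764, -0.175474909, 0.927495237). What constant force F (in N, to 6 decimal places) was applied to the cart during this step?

ẍ = (ẋ'−ẋ)/dt = (-0.354694764−-0.896948673)/0.030781 = 17.616514
θ̈ = (θ̇'−θ̇)/dt = (0.927495237−1.796830414)/0.030781 = -28.242590
sinθ=-0.228740, cosθ=0.973488
F = (M+m)·ẍ + m·l·cosθ·θ̈ − m·l·sinθ·θ̇² = 12.955854 + -2.469347 − -0.066329 = 10.552836

F = 10.552836 N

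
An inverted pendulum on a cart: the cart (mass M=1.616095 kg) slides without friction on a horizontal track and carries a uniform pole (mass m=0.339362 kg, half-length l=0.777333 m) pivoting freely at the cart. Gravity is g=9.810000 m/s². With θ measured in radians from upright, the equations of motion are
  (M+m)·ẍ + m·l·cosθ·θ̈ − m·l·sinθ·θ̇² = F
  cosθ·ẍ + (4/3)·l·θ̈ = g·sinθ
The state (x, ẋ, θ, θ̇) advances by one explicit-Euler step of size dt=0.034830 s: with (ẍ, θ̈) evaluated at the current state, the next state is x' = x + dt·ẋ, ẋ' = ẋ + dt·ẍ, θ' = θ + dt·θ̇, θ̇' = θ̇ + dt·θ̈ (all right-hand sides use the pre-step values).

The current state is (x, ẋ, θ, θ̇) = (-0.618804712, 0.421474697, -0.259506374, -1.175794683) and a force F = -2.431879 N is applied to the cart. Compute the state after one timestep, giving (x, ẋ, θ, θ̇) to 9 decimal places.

sinθ=-0.256603485, cosθ=0.966516762
temp = (F + m·l·θ̇²·sinθ)/(M+m) = (-2.431879 + -0.093582760)/1.955457 = -1.291494398
θ̈ = (g·sinθ − cosθ·temp)/(l·(4/3 − m·cos²θ/(M+m))) = -1.393888731
ẍ = temp − m·l·θ̈·cosθ/(M+m) = -1.109750623
Euler: x'=-0.618804712+0.034830·0.421474697=-0.604124748, ẋ'=0.421474697+0.034830·-1.109750623=0.382822083
       θ'=-0.259506374+0.034830·-1.175794683=-0.300459303, θ̇'=-1.175794683+0.034830·-1.393888731=-1.224343828

(-0.604124748, 0.382822083, -0.300459303, -1.224343828)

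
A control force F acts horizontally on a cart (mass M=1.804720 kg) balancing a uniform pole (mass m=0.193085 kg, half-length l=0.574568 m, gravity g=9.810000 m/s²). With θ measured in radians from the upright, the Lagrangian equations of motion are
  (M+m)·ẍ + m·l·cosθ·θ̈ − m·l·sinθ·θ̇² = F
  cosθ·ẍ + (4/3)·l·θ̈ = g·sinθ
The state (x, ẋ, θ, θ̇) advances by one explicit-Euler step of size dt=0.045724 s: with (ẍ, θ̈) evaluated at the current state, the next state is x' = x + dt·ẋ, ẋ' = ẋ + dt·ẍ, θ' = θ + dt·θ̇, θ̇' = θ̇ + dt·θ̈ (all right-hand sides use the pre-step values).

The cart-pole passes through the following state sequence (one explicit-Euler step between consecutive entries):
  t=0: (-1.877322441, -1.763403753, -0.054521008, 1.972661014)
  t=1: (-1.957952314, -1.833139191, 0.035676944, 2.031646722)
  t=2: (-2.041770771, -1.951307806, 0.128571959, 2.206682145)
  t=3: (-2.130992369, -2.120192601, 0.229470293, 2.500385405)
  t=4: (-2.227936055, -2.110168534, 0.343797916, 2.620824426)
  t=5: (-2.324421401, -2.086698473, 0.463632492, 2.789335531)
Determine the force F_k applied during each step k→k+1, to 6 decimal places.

step 0→1:
  ẍ = (ẋ'−ẋ)/dt = (-1.833139191−-1.763403753)/0.045724 = -1.525139
  θ̈ = (θ̇'−θ̇)/dt = (2.031646722−1.972661014)/0.045724 = 1.290038
  sinθ=-0.054494, cosθ=0.998514
  F = (M+m)·ẍ + m·l·cosθ·θ̈ − m·l·sinθ·θ̇² = -3.046930 + 0.142905 − -0.023526 = -2.880499
step 1→2:
  ẍ = (ẋ'−ẋ)/dt = (-1.951307806−-1.833139191)/0.045724 = -2.584389
  θ̈ = (θ̇'−θ̇)/dt = (2.206682145−2.031646722)/0.045724 = 3.828086
  sinθ=0.035669, cosθ=0.999364
  F = (M+m)·ẍ + m·l·cosθ·θ̈ − m·l·sinθ·θ̇² = -5.163106 + 0.424419 − 0.016334 = -4.755020
step 2→3:
  ẍ = (ẋ'−ẋ)/dt = (-2.120192601−-1.951307806)/0.045724 = -3.693570
  θ̈ = (θ̇'−θ̇)/dt = (2.500385405−2.206682145)/0.045724 = 6.423394
  sinθ=0.128218, cosθ=0.991746
  F = (M+m)·ẍ + m·l·cosθ·θ̈ − m·l·sinθ·θ̇² = -7.379033 + 0.706732 − 0.069266 = -6.741566
step 3→4:
  ẍ = (ẋ'−ẋ)/dt = (-2.110168534−-2.120192601)/0.045724 = 0.219230
  θ̈ = (θ̇'−θ̇)/dt = (2.620824426−2.500385405)/0.045724 = 2.634044
  sinθ=0.227462, cosθ=0.973787
  F = (M+m)·ẍ + m·l·cosθ·θ̈ − m·l·sinθ·θ̇² = 0.437979 + 0.284562 − 0.157766 = 0.564775
step 4→5:
  ẍ = (ẋ'−ẋ)/dt = (-2.086698473−-2.110168534)/0.045724 = 0.513299
  θ̈ = (θ̇'−θ̇)/dt = (2.789335531−2.620824426)/0.045724 = 3.685397
  sinθ=0.337065, cosθ=0.941481
  F = (M+m)·ẍ + m·l·cosθ·θ̈ − m·l·sinθ·θ̇² = 1.025470 + 0.384934 − 0.256850 = 1.153554

F_0 = -2.880499 N
F_1 = -4.755020 N
F_2 = -6.741566 N
F_3 = 0.564775 N
F_4 = 1.153554 N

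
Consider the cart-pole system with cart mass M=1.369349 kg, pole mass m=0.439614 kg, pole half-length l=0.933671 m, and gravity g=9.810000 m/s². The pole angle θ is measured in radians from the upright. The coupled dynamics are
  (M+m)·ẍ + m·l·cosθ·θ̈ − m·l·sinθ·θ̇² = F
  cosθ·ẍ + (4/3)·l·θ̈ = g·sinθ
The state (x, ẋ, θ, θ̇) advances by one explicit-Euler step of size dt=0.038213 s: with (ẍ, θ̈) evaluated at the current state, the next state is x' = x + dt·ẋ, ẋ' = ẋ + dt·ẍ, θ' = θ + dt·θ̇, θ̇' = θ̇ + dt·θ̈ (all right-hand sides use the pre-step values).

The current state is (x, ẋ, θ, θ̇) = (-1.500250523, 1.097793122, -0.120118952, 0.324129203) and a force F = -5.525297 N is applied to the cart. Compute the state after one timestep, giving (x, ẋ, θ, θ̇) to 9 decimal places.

sinθ=-0.119830303, cosθ=0.992794389
temp = (F + m·l·θ̇²·sinθ)/(M+m) = (-5.525297 + -0.005167356)/1.808963 = -3.057256757
θ̈ = (g·sinθ − cosθ·temp)/(l·(4/3 − m·cos²θ/(M+m))) = 1.820992045
ẍ = temp − m·l·θ̈·cosθ/(M+m) = -3.467463753
Euler: x'=-1.500250523+0.038213·1.097793122=-1.458300554, ẋ'=1.097793122+0.038213·-3.467463753=0.965290930
       θ'=-0.120118952+0.038213·0.324129203=-0.107733003, θ̇'=0.324129203+0.038213·1.820992045=0.393714772

(-1.458300554, 0.965290930, -0.107733003, 0.393714772)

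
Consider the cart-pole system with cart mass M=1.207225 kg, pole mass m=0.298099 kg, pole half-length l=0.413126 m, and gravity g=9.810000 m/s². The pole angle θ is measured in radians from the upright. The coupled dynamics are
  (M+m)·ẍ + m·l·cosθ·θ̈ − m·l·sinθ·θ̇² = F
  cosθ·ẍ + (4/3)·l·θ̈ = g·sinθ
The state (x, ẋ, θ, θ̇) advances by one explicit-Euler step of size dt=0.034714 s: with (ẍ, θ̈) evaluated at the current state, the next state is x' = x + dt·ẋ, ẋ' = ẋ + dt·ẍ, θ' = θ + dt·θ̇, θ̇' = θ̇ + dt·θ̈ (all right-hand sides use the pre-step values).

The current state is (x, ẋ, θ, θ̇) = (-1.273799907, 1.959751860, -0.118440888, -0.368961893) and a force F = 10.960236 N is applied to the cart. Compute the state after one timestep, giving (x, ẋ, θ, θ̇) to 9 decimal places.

sinθ=-0.118164163, cosθ=0.992994074
temp = (F + m·l·θ̇²·sinθ)/(M+m) = (10.960236 + -0.001981034)/1.505324 = 7.279665352
θ̈ = (g·sinθ − cosθ·temp)/(l·(4/3 − m·cos²θ/(M+m))) = -17.840209513
ẍ = temp − m·l·θ̈·cosθ/(M+m) = 8.728969945
Euler: x'=-1.273799907+0.034714·1.959751860=-1.205769081, ẋ'=1.959751860+0.034714·8.728969945=2.262769323
       θ'=-0.118440888+0.034714·-0.368961893=-0.131249031, θ̇'=-0.368961893+0.034714·-17.840209513=-0.988266926

(-1.205769081, 2.262769323, -0.131249031, -0.988266926)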